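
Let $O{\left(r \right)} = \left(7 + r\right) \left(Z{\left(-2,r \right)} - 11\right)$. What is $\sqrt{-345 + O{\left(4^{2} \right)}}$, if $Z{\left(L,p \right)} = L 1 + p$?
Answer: $2 i \sqrt{69} \approx 16.613 i$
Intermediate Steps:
$Z{\left(L,p \right)} = L + p$
$O{\left(r \right)} = \left(-13 + r\right) \left(7 + r\right)$ ($O{\left(r \right)} = \left(7 + r\right) \left(\left(-2 + r\right) - 11\right) = \left(7 + r\right) \left(-13 + r\right) = \left(-13 + r\right) \left(7 + r\right)$)
$\sqrt{-345 + O{\left(4^{2} \right)}} = \sqrt{-345 - \left(91 - 256 + 96\right)} = \sqrt{-345 - \left(187 - 256\right)} = \sqrt{-345 - -69} = \sqrt{-345 + 69} = \sqrt{-276} = 2 i \sqrt{69}$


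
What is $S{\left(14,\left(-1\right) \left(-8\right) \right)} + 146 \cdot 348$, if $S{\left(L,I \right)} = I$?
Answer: $50816$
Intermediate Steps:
$S{\left(14,\left(-1\right) \left(-8\right) \right)} + 146 \cdot 348 = \left(-1\right) \left(-8\right) + 146 \cdot 348 = 8 + 50808 = 50816$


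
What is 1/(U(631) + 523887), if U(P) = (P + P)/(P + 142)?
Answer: 773/404965913 ≈ 1.9088e-6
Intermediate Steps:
U(P) = 2*P/(142 + P) (U(P) = (2*P)/(142 + P) = 2*P/(142 + P))
1/(U(631) + 523887) = 1/(2*631/(142 + 631) + 523887) = 1/(2*631/773 + 523887) = 1/(2*631*(1/773) + 523887) = 1/(1262/773 + 523887) = 1/(404965913/773) = 773/404965913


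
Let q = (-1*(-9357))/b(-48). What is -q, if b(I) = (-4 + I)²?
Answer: -9357/2704 ≈ -3.4604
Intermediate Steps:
q = 9357/2704 (q = (-1*(-9357))/((-4 - 48)²) = 9357/((-52)²) = 9357/2704 ≈ 3.4604)
-q = -1*9357/2704 = -9357/2704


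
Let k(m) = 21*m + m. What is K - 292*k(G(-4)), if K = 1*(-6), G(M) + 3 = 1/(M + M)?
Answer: 20069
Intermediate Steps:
G(M) = -3 + 1/(2*M) (G(M) = -3 + 1/(M + M) = -3 + 1/(2*M))
k(m) = 22*m
K = -6
K - 292*k(G(-4)) = -6 - 6424*(-3 + (½)/(-4)) = -6 - 6424*(-3 + (½)*(-¼)) = -6 - 6424*(-3 - ⅛) = -6 - 6424*(-25)/8 = -6 - 292*(-275/4) = -6 + 20075 = 20069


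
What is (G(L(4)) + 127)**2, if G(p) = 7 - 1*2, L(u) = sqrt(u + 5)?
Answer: 17424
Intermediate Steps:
L(u) = sqrt(5 + u)
G(p) = 5 (G(p) = 7 - 2 = 5)
(G(L(4)) + 127)**2 = (5 + 127)**2 = 132**2 = 17424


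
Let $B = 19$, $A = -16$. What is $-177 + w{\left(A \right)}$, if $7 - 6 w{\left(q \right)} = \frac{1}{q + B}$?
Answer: $- \frac{1583}{9} \approx -175.89$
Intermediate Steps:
$w{\left(q \right)} = \frac{7}{6} - \frac{1}{6 \left(19 + q\right)}$ ($w{\left(q \right)} = \frac{7}{6} - \frac{1}{6 \left(q + 19\right)} = \frac{7}{6} - \frac{1}{6 \left(19 + q\right)}$)
$-177 + w{\left(A \right)} = -177 + \frac{132 + 7 \left(-16\right)}{6 \left(19 - 16\right)} = -177 + \frac{132 - 112}{6 \cdot 3} = -177 + \frac{1}{6} \cdot \frac{1}{3} \cdot 20 = -177 + \frac{10}{9} = - \frac{1583}{9}$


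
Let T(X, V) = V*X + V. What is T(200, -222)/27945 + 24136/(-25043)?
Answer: -199105474/77758515 ≈ -2.5606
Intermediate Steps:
T(X, V) = V + V*X
T(200, -222)/27945 + 24136/(-25043) = -222*(1 + 200)/27945 + 24136/(-25043) = -222*201*(1/27945) + 24136*(-1/25043) = -44622*1/27945 - 24136/25043 = -4958/3105 - 24136/25043 = -199105474/77758515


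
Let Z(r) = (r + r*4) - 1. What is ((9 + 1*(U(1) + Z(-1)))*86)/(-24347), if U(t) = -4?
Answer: 86/24347 ≈ 0.0035323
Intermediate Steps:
Z(r) = -1 + 5*r (Z(r) = (r + 4*r) - 1 = 5*r - 1 = -1 + 5*r)
((9 + 1*(U(1) + Z(-1)))*86)/(-24347) = ((9 + 1*(-4 + (-1 + 5*(-1))))*86)/(-24347) = ((9 + 1*(-4 + (-1 - 5)))*86)*(-1/24347) = ((9 + 1*(-4 - 6))*86)*(-1/24347) = ((9 + 1*(-10))*86)*(-1/24347) = ((9 - 10)*86)*(-1/24347) = -1*86*(-1/24347) = -86*(-1/24347) = 86/24347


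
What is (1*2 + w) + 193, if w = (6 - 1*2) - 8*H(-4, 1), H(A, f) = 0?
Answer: 199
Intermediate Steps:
w = 4 (w = (6 - 1*2) - 8*0 = (6 - 2) + 0 = 4 + 0 = 4)
(1*2 + w) + 193 = (1*2 + 4) + 193 = (2 + 4) + 193 = 6 + 193 = 199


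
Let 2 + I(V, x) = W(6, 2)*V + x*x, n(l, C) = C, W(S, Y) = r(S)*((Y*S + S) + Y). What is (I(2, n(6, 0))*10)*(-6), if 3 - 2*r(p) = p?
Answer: 3720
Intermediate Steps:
r(p) = 3/2 - p/2
W(S, Y) = (3/2 - S/2)*(S + Y + S*Y) (W(S, Y) = (3/2 - S/2)*((Y*S + S) + Y) = (3/2 - S/2)*((S*Y + S) + Y) = (3/2 - S/2)*((S + S*Y) + Y) = (3/2 - S/2)*(S + Y + S*Y))
I(V, x) = -2 + x**2 - 30*V (I(V, x) = -2 + ((-(-3 + 6)*(6 + 2 + 6*2)/2)*V + x*x) = -2 + ((-1/2*3*(6 + 2 + 12))*V + x**2) = -2 + ((-1/2*3*20)*V + x**2) = -2 + (-30*V + x**2) = -2 + (x**2 - 30*V) = -2 + x**2 - 30*V)
(I(2, n(6, 0))*10)*(-6) = ((-2 + 0**2 - 30*2)*10)*(-6) = ((-2 + 0 - 60)*10)*(-6) = -62*10*(-6) = -620*(-6) = 3720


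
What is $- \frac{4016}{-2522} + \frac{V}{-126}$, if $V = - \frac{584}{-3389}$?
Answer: $\frac{428353844}{269232327} \approx 1.591$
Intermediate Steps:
$V = \frac{584}{3389}$ ($V = \left(-584\right) \left(- \frac{1}{3389}\right) = \frac{584}{3389} \approx 0.17232$)
$- \frac{4016}{-2522} + \frac{V}{-126} = - \frac{4016}{-2522} + \frac{584}{3389 \left(-126\right)} = \left(-4016\right) \left(- \frac{1}{2522}\right) + \frac{584}{3389} \left(- \frac{1}{126}\right) = \frac{2008}{1261} - \frac{292}{213507} = \frac{428353844}{269232327}$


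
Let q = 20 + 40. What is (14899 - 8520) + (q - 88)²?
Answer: 7163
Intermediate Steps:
q = 60
(14899 - 8520) + (q - 88)² = (14899 - 8520) + (60 - 88)² = 6379 + (-28)² = 6379 + 784 = 7163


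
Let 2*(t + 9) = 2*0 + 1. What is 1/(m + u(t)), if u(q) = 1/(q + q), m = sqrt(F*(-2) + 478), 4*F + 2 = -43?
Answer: 34/289287 + 289*sqrt(2002)/289287 ≈ 0.044817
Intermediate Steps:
F = -45/4 (F = -1/2 + (1/4)*(-43) = -1/2 - 43/4 = -45/4 ≈ -11.250)
m = sqrt(2002)/2 (m = sqrt(-45/4*(-2) + 478) = sqrt(45/2 + 478) = sqrt(1001/2) = sqrt(2002)/2 ≈ 22.372)
t = -17/2 (t = -9 + (2*0 + 1)/2 = -9 + (0 + 1)/2 = -9 + (1/2)*1 = -9 + 1/2 = -17/2 ≈ -8.5000)
u(q) = 1/(2*q)
1/(m + u(t)) = 1/(sqrt(2002)/2 + 1/(2*(-17/2))) = 1/(sqrt(2002)/2 + (1/2)*(-2/17)) = 1/(sqrt(2002)/2 - 1/17) = 1/(-1/17 + sqrt(2002)/2)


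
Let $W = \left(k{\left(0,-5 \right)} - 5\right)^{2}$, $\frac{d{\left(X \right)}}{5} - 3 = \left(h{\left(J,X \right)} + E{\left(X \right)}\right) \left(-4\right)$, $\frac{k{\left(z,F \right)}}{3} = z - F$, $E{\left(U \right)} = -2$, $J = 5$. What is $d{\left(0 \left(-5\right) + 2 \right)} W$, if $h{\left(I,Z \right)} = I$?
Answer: $-4500$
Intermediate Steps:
$k{\left(z,F \right)} = - 3 F + 3 z$ ($k{\left(z,F \right)} = 3 \left(z - F\right) = - 3 F + 3 z$)
$d{\left(X \right)} = -45$ ($d{\left(X \right)} = 15 + 5 \left(5 - 2\right) \left(-4\right) = 15 + 5 \cdot 3 \left(-4\right) = 15 + 5 \left(-12\right) = 15 - 60 = -45$)
$W = 100$ ($W = \left(\left(\left(-3\right) \left(-5\right) + 3 \cdot 0\right) - 5\right)^{2} = \left(\left(15 + 0\right) - 5\right)^{2} = \left(15 - 5\right)^{2} = 10^{2} = 100$)
$d{\left(0 \left(-5\right) + 2 \right)} W = \left(-45\right) 100 = -4500$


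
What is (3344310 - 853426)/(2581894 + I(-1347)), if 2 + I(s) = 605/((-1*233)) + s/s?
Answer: 145093993/150395116 ≈ 0.96475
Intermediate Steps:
I(s) = -838/233 (I(s) = -2 + (605/((-1*233)) + s/s) = -2 + (605/(-233) + 1) = -2 + (605*(-1/233) + 1) = -2 + (-605/233 + 1) = -2 - 372/233 = -838/233)
(3344310 - 853426)/(2581894 + I(-1347)) = (3344310 - 853426)/(2581894 - 838/233) = 2490884/(601580464/233) = 2490884*(233/601580464) = 145093993/150395116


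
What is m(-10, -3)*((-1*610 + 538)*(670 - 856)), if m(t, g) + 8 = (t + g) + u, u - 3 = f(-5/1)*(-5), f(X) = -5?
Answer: 93744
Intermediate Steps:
u = 28 (u = 3 - 5*(-5) = 3 + 25 = 28)
m(t, g) = 20 + g + t (m(t, g) = -8 + ((t + g) + 28) = -8 + ((g + t) + 28) = -8 + (28 + g + t) = 20 + g + t)
m(-10, -3)*((-1*610 + 538)*(670 - 856)) = (20 - 3 - 10)*((-1*610 + 538)*(670 - 856)) = 7*((-610 + 538)*(-186)) = 7*(-72*(-186)) = 7*13392 = 93744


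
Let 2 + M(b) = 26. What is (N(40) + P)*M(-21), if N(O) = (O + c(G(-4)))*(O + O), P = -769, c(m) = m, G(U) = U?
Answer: 50664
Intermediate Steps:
M(b) = 24 (M(b) = -2 + 26 = 24)
N(O) = 2*O*(-4 + O) (N(O) = (O - 4)*(O + O) = (-4 + O)*(2*O) = 2*O*(-4 + O))
(N(40) + P)*M(-21) = (2*40*(-4 + 40) - 769)*24 = (2*40*36 - 769)*24 = (2880 - 769)*24 = 2111*24 = 50664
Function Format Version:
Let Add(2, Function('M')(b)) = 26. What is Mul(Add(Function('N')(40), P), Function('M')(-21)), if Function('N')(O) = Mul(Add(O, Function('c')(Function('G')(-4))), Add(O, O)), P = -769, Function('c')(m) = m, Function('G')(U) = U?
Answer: 50664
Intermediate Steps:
Function('M')(b) = 24 (Function('M')(b) = Add(-2, 26) = 24)
Function('N')(O) = Mul(2, O, Add(-4, O)) (Function('N')(O) = Mul(Add(O, -4), Add(O, O)) = Mul(Add(-4, O), Mul(2, O)) = Mul(2, O, Add(-4, O)))
Mul(Add(Function('N')(40), P), Function('M')(-21)) = Mul(Add(Mul(2, 40, Add(-4, 40)), -769), 24) = Mul(Add(Mul(2, 40, 36), -769), 24) = Mul(Add(2880, -769), 24) = Mul(2111, 24) = 50664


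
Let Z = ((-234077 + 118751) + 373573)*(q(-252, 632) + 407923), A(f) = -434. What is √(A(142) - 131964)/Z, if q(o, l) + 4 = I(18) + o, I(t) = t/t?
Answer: 7*I*√2702/105279037996 ≈ 3.4562e-9*I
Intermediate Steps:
I(t) = 1
q(o, l) = -3 + o (q(o, l) = -4 + (1 + o) = -3 + o)
Z = 105279037996 (Z = ((-234077 + 118751) + 373573)*((-3 - 252) + 407923) = (-115326 + 373573)*(-255 + 407923) = 258247*407668 = 105279037996)
√(A(142) - 131964)/Z = √(-434 - 131964)/105279037996 = √(-132398)*(1/105279037996) = (7*I*√2702)*(1/105279037996) = 7*I*√2702/105279037996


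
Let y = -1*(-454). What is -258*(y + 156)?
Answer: -157380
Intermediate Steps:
y = 454
-258*(y + 156) = -258*(454 + 156) = -258*610 = -157380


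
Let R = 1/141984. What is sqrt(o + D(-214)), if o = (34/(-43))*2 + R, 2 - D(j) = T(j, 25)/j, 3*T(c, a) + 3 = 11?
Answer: sqrt(1277530748969786)/54439032 ≈ 0.65656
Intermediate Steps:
T(c, a) = 8/3 (T(c, a) = -1 + (1/3)*11 = -1 + 11/3 = 8/3)
R = 1/141984 ≈ 7.0430e-6
D(j) = 2 - 8/(3*j)
o = -9654869/6105312 (o = (34/(-43))*2 + 1/141984 = -1/43*34*2 + 1/141984 = -34/43*2 + 1/141984 = -68/43 + 1/141984 = -9654869/6105312 ≈ -1.5814)
sqrt(o + D(-214)) = sqrt(-9654869/6105312 + (2 - 8/3/(-214))) = sqrt(-9654869/6105312 + (2 - 8/3*(-1/214))) = sqrt(-9654869/6105312 + (2 + 4/321)) = sqrt(-9654869/6105312 + 646/321) = sqrt(281606201/653268384) = sqrt(1277530748969786)/54439032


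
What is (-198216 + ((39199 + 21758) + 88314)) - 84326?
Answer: -133271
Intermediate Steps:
(-198216 + ((39199 + 21758) + 88314)) - 84326 = (-198216 + (60957 + 88314)) - 84326 = (-198216 + 149271) - 84326 = -48945 - 84326 = -133271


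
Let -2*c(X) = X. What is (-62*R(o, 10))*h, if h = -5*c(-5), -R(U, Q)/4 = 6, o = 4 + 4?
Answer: -18600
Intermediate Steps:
o = 8
c(X) = -X/2
R(U, Q) = -24 (R(U, Q) = -4*6 = -24)
h = -25/2 (h = -(-5)*(-5)/2 = -5*5/2 = -25/2 ≈ -12.500)
(-62*R(o, 10))*h = -62*(-24)*(-25/2) = 1488*(-25/2) = -18600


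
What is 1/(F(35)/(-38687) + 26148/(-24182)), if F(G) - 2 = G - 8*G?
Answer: -467764517/502855725 ≈ -0.93022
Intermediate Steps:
F(G) = 2 - 7*G (F(G) = 2 + (G - 8*G) = 2 - 7*G)
1/(F(35)/(-38687) + 26148/(-24182)) = 1/((2 - 7*35)/(-38687) + 26148/(-24182)) = 1/((2 - 245)*(-1/38687) + 26148*(-1/24182)) = 1/(-243*(-1/38687) - 13074/12091) = 1/(243/38687 - 13074/12091) = 1/(-502855725/467764517) = -467764517/502855725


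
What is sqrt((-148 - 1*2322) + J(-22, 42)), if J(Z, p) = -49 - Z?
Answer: I*sqrt(2497) ≈ 49.97*I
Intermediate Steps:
sqrt((-148 - 1*2322) + J(-22, 42)) = sqrt((-148 - 1*2322) + (-49 - 1*(-22))) = sqrt((-148 - 2322) + (-49 + 22)) = sqrt(-2470 - 27) = sqrt(-2497) = I*sqrt(2497)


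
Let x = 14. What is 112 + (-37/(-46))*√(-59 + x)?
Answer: 112 + 111*I*√5/46 ≈ 112.0 + 5.3957*I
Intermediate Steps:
112 + (-37/(-46))*√(-59 + x) = 112 + (-37/(-46))*√(-59 + 14) = 112 + (-37*(-1/46))*√(-45) = 112 + 37*(3*I*√5)/46 = 112 + 111*I*√5/46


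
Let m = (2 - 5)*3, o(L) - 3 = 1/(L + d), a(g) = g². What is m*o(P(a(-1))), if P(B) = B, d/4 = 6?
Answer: -684/25 ≈ -27.360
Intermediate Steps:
d = 24 (d = 4*6 = 24)
o(L) = 3 + 1/(24 + L) (o(L) = 3 + 1/(L + 24) = 3 + 1/(24 + L))
m = -9 (m = -3*3 = -9)
m*o(P(a(-1))) = -9*(73 + 3*(-1)²)/(24 + (-1)²) = -9*(73 + 3*1)/(24 + 1) = -9*(73 + 3)/25 = -9*76/25 = -684/25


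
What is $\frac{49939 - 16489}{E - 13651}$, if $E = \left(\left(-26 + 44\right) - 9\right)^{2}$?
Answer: $- \frac{3345}{1357} \approx -2.465$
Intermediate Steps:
$E = 81$ ($E = \left(18 - 9\right)^{2} = 9^{2} = 81$)
$\frac{49939 - 16489}{E - 13651} = \frac{49939 - 16489}{81 - 13651} = \frac{33450}{-13570} = 33450 \left(- \frac{1}{13570}\right) = - \frac{3345}{1357}$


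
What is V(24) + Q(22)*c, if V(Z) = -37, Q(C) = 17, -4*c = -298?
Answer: 2459/2 ≈ 1229.5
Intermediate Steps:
c = 149/2 (c = -1/4*(-298) = 149/2 ≈ 74.500)
V(24) + Q(22)*c = -37 + 17*(149/2) = -37 + 2533/2 = 2459/2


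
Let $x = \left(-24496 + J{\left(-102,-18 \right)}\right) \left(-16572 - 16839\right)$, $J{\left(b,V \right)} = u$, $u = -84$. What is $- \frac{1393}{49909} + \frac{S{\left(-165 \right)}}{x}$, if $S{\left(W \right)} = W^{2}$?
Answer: $- \frac{76175457521}{2732492396228} \approx -0.027878$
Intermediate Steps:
$J{\left(b,V \right)} = -84$
$x = 821242380$ ($x = \left(-24496 - 84\right) \left(-16572 - 16839\right) = \left(-24580\right) \left(-33411\right) = 821242380$)
$- \frac{1393}{49909} + \frac{S{\left(-165 \right)}}{x} = - \frac{1393}{49909} + \frac{\left(-165\right)^{2}}{821242380} = \left(-1393\right) \frac{1}{49909} + 27225 \cdot \frac{1}{821242380} = - \frac{1393}{49909} + \frac{1815}{54749492} = - \frac{76175457521}{2732492396228}$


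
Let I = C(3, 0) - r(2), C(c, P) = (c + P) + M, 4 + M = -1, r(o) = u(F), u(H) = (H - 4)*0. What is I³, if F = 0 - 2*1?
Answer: -8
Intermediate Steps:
F = -2 (F = 0 - 2 = -2)
u(H) = 0 (u(H) = (-4 + H)*0 = 0)
r(o) = 0
M = -5 (M = -4 - 1 = -5)
C(c, P) = -5 + P + c (C(c, P) = (c + P) - 5 = (P + c) - 5 = -5 + P + c)
I = -2 (I = (-5 + 0 + 3) - 1*0 = -2 + 0 = -2)
I³ = (-2)³ = -8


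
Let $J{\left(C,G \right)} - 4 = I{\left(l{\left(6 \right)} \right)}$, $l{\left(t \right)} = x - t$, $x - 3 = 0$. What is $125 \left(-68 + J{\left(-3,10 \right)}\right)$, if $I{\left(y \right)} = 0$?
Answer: $-8000$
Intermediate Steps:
$x = 3$ ($x = 3 + 0 = 3$)
$l{\left(t \right)} = 3 - t$
$J{\left(C,G \right)} = 4$ ($J{\left(C,G \right)} = 4 + 0 = 4$)
$125 \left(-68 + J{\left(-3,10 \right)}\right) = 125 \left(-68 + 4\right) = 125 \left(-64\right) = -8000$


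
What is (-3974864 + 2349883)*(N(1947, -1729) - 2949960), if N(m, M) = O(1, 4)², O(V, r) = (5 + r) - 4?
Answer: 4793588326235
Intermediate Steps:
O(V, r) = 1 + r
N(m, M) = 25 (N(m, M) = (1 + 4)² = 5² = 25)
(-3974864 + 2349883)*(N(1947, -1729) - 2949960) = (-3974864 + 2349883)*(25 - 2949960) = -1624981*(-2949935) = 4793588326235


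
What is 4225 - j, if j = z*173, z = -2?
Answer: 4571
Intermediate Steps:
j = -346 (j = -2*173 = -346)
4225 - j = 4225 - 1*(-346) = 4225 + 346 = 4571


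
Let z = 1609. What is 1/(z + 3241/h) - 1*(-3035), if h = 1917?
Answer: 9371153207/3087694 ≈ 3035.0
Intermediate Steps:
1/(z + 3241/h) - 1*(-3035) = 1/(1609 + 3241/1917) - 1*(-3035) = 1/(1609 + 3241*(1/1917)) + 3035 = 1/(1609 + 3241/1917) + 3035 = 1/(3087694/1917) + 3035 = 1917/3087694 + 3035 = 9371153207/3087694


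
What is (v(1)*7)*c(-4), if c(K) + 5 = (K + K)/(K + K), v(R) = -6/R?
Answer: 168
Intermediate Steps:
c(K) = -4 (c(K) = -5 + (K + K)/(K + K) = -5 + (2*K)/((2*K)) = -5 + (2*K)*(1/(2*K)) = -5 + 1 = -4)
(v(1)*7)*c(-4) = (-6/1*7)*(-4) = (-6*1*7)*(-4) = -6*7*(-4) = -42*(-4) = 168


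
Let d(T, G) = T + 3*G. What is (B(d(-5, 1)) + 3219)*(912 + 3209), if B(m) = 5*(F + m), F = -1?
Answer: 13203684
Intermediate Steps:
B(m) = -5 + 5*m (B(m) = 5*(-1 + m) = -5 + 5*m)
(B(d(-5, 1)) + 3219)*(912 + 3209) = ((-5 + 5*(-5 + 3*1)) + 3219)*(912 + 3209) = ((-5 + 5*(-5 + 3)) + 3219)*4121 = ((-5 + 5*(-2)) + 3219)*4121 = ((-5 - 10) + 3219)*4121 = (-15 + 3219)*4121 = 3204*4121 = 13203684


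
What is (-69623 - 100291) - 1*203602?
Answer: -373516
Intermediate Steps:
(-69623 - 100291) - 1*203602 = -169914 - 203602 = -373516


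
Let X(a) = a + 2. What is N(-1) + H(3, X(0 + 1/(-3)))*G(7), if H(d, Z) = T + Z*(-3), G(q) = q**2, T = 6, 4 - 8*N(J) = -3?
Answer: 399/8 ≈ 49.875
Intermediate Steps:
N(J) = 7/8 (N(J) = 1/2 - 1/8*(-3) = 1/2 + 3/8 = 7/8)
X(a) = 2 + a
H(d, Z) = 6 - 3*Z (H(d, Z) = 6 + Z*(-3) = 6 - 3*Z)
N(-1) + H(3, X(0 + 1/(-3)))*G(7) = 7/8 + (6 - 3*(2 + (0 + 1/(-3))))*7**2 = 7/8 + (6 - 3*(2 + (0 - 1/3)))*49 = 7/8 + (6 - 3*(2 - 1/3))*49 = 7/8 + (6 - 3*5/3)*49 = 7/8 + (6 - 5)*49 = 7/8 + 1*49 = 7/8 + 49 = 399/8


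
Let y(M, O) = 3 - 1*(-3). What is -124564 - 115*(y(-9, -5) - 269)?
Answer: -94319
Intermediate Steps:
y(M, O) = 6 (y(M, O) = 3 + 3 = 6)
-124564 - 115*(y(-9, -5) - 269) = -124564 - 115*(6 - 269) = -124564 - 115*(-263) = -124564 + 30245 = -94319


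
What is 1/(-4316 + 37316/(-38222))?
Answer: -19111/82501734 ≈ -0.00023164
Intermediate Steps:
1/(-4316 + 37316/(-38222)) = 1/(-4316 + 37316*(-1/38222)) = 1/(-4316 - 18658/19111) = 1/(-82501734/19111) = -19111/82501734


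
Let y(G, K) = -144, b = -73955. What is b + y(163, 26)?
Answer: -74099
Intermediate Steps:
b + y(163, 26) = -73955 - 144 = -74099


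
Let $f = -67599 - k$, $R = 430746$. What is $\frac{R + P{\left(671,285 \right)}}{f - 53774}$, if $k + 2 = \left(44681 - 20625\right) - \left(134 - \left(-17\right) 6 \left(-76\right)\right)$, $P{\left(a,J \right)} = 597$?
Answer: $- \frac{47927}{17005} \approx -2.8184$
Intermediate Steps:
$k = 31672$ ($k = -2 + \left(\left(44681 - 20625\right) - \left(134 - \left(-17\right) 6 \left(-76\right)\right)\right) = -2 + \left(24056 - -7618\right) = -2 + \left(24056 + \left(-134 + 7752\right)\right) = -2 + \left(24056 + 7618\right) = -2 + 31674 = 31672$)
$f = -99271$ ($f = -67599 - 31672 = -99271$)
$\frac{R + P{\left(671,285 \right)}}{f - 53774} = \frac{430746 + 597}{-99271 - 53774} = \frac{431343}{-153045} = 431343 \left(- \frac{1}{153045}\right) = - \frac{47927}{17005}$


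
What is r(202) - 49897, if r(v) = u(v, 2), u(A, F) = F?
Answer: -49895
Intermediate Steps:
r(v) = 2
r(202) - 49897 = 2 - 49897 = -49895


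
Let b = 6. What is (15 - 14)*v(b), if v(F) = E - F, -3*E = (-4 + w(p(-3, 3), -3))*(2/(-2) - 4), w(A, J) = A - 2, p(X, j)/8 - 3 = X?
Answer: -16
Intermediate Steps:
p(X, j) = 24 + 8*X
w(A, J) = -2 + A
E = -10 (E = -(-4 + (-2 + (24 + 8*(-3))))*(2/(-2) - 4)/3 = -(-4 + (-2 + (24 - 24)))*(2*(-1/2) - 4)/3 = -(-4 + (-2 + 0))*(-1 - 4)/3 = -(-4 - 2)*(-5)/3 = -(-2)*(-5) = -1/3*30 = -10)
v(F) = -10 - F
(15 - 14)*v(b) = (15 - 14)*(-10 - 1*6) = 1*(-10 - 6) = 1*(-16) = -16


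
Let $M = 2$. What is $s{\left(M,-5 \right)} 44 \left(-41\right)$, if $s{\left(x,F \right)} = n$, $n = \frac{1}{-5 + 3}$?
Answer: $902$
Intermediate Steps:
$n = - \frac{1}{2}$ ($n = \frac{1}{-2} = - \frac{1}{2} \approx -0.5$)
$s{\left(x,F \right)} = - \frac{1}{2}$
$s{\left(M,-5 \right)} 44 \left(-41\right) = \left(- \frac{1}{2}\right) 44 \left(-41\right) = \left(-22\right) \left(-41\right) = 902$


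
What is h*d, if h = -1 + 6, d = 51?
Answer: 255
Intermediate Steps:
h = 5
h*d = 5*51 = 255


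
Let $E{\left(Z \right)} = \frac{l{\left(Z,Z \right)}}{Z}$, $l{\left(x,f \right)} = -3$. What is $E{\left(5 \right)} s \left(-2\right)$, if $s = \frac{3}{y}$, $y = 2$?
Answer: $\frac{9}{5} \approx 1.8$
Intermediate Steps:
$E{\left(Z \right)} = - \frac{3}{Z}$
$s = \frac{3}{2} \approx 1.5$
$E{\left(5 \right)} s \left(-2\right) = - \frac{3}{5} \cdot \frac{3}{2} \left(-2\right) = \left(-3\right) \frac{1}{5} \cdot \frac{3}{2} \left(-2\right) = \left(- \frac{3}{5}\right) \frac{3}{2} \left(-2\right) = \left(- \frac{9}{10}\right) \left(-2\right) = \frac{9}{5}$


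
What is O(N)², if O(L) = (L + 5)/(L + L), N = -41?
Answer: 324/1681 ≈ 0.19274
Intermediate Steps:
O(L) = (5 + L)/(2*L) (O(L) = (5 + L)/((2*L)) = (5 + L)*(1/(2*L)) = (5 + L)/(2*L))
O(N)² = ((½)*(5 - 41)/(-41))² = ((½)*(-1/41)*(-36))² = (18/41)² = 324/1681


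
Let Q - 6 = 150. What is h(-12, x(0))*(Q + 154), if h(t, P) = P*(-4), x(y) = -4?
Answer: 4960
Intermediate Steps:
h(t, P) = -4*P
Q = 156 (Q = 6 + 150 = 156)
h(-12, x(0))*(Q + 154) = (-4*(-4))*(156 + 154) = 16*310 = 4960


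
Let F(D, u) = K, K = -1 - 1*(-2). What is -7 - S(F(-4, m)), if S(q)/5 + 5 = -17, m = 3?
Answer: 103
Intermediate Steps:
K = 1 (K = -1 + 2 = 1)
F(D, u) = 1
S(q) = -110 (S(q) = -25 + 5*(-17) = -25 - 85 = -110)
-7 - S(F(-4, m)) = -7 - 1*(-110) = -7 + 110 = 103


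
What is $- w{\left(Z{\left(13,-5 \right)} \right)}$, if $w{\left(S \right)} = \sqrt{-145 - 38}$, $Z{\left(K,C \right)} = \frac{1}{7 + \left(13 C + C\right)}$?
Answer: $- i \sqrt{183} \approx - 13.528 i$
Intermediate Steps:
$Z{\left(K,C \right)} = \frac{1}{7 + 14 C}$
$w{\left(S \right)} = i \sqrt{183}$ ($w{\left(S \right)} = \sqrt{-183} = i \sqrt{183}$)
$- w{\left(Z{\left(13,-5 \right)} \right)} = - i \sqrt{183}$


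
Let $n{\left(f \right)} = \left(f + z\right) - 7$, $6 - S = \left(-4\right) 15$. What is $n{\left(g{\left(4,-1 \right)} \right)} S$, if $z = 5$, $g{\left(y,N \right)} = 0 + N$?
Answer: $-198$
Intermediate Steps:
$g{\left(y,N \right)} = N$
$S = 66$ ($S = 6 - \left(-4\right) 15 = 6 - -60 = 6 + 60 = 66$)
$n{\left(f \right)} = -2 + f$ ($n{\left(f \right)} = \left(f + 5\right) - 7 = \left(5 + f\right) - 7 = -2 + f$)
$n{\left(g{\left(4,-1 \right)} \right)} S = \left(-2 - 1\right) 66 = \left(-3\right) 66 = -198$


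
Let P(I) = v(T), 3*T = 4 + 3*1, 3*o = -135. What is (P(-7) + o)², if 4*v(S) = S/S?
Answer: 32041/16 ≈ 2002.6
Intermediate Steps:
o = -45 (o = (⅓)*(-135) = -45)
T = 7/3 (T = (4 + 3*1)/3 = (4 + 3)/3 = (⅓)*7 = 7/3 ≈ 2.3333)
v(S) = ¼ (v(S) = (S/S)/4 = (¼)*1 = ¼)
P(I) = ¼
(P(-7) + o)² = (¼ - 45)² = (-179/4)² = 32041/16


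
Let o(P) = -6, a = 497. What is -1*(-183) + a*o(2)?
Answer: -2799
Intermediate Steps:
-1*(-183) + a*o(2) = -1*(-183) + 497*(-6) = 183 - 2982 = -2799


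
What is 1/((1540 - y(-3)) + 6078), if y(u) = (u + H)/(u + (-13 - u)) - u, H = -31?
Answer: 13/98961 ≈ 0.00013136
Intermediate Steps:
y(u) = 31/13 - 14*u/13 (y(u) = (u - 31)/(u + (-13 - u)) - u = (-31 + u)/(-13) - u = (-31 + u)*(-1/13) - u = (31/13 - u/13) - u = 31/13 - 14*u/13)
1/((1540 - y(-3)) + 6078) = 1/((1540 - (31/13 - 14/13*(-3))) + 6078) = 1/((1540 - (31/13 + 42/13)) + 6078) = 1/((1540 - 1*73/13) + 6078) = 1/((1540 - 73/13) + 6078) = 1/(19947/13 + 6078) = 1/(98961/13) = 13/98961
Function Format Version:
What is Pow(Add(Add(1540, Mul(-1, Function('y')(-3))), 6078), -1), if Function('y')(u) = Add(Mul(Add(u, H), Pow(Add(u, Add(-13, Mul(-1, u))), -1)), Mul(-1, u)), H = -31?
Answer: Rational(13, 98961) ≈ 0.00013136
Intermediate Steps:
Function('y')(u) = Add(Rational(31, 13), Mul(Rational(-14, 13), u)) (Function('y')(u) = Add(Mul(Add(u, -31), Pow(Add(u, Add(-13, Mul(-1, u))), -1)), Mul(-1, u)) = Add(Mul(Add(-31, u), Pow(-13, -1)), Mul(-1, u)) = Add(Mul(Add(-31, u), Rational(-1, 13)), Mul(-1, u)) = Add(Add(Rational(31, 13), Mul(Rational(-1, 13), u)), Mul(-1, u)) = Add(Rational(31, 13), Mul(Rational(-14, 13), u)))
Pow(Add(Add(1540, Mul(-1, Function('y')(-3))), 6078), -1) = Pow(Add(Add(1540, Mul(-1, Add(Rational(31, 13), Mul(Rational(-14, 13), -3)))), 6078), -1) = Pow(Add(Add(1540, Mul(-1, Add(Rational(31, 13), Rational(42, 13)))), 6078), -1) = Pow(Add(Add(1540, Mul(-1, Rational(73, 13))), 6078), -1) = Pow(Add(Add(1540, Rational(-73, 13)), 6078), -1) = Pow(Add(Rational(19947, 13), 6078), -1) = Pow(Rational(98961, 13), -1) = Rational(13, 98961)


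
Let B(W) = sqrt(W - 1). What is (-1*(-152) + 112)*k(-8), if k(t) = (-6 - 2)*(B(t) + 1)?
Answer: -2112 - 6336*I ≈ -2112.0 - 6336.0*I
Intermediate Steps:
B(W) = sqrt(-1 + W)
k(t) = -8 - 8*sqrt(-1 + t) (k(t) = (-6 - 2)*(sqrt(-1 + t) + 1) = -8*(1 + sqrt(-1 + t)) = -8 - 8*sqrt(-1 + t))
(-1*(-152) + 112)*k(-8) = (-1*(-152) + 112)*(-8 - 8*sqrt(-1 - 8)) = (152 + 112)*(-8 - 24*I) = 264*(-8 - 24*I) = -2112 - 6336*I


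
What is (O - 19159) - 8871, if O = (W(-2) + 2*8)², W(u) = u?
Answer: -27834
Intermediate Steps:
O = 196 (O = (-2 + 2*8)² = (-2 + 16)² = 14² = 196)
(O - 19159) - 8871 = (196 - 19159) - 8871 = -18963 - 8871 = -27834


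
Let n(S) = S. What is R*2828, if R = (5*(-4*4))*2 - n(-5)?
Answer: -438340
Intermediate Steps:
R = -155 (R = (5*(-4*4))*2 - 1*(-5) = (5*(-16))*2 + 5 = -80*2 + 5 = -160 + 5 = -155)
R*2828 = -155*2828 = -438340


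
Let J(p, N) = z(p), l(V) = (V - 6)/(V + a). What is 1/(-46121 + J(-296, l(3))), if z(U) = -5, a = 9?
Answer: -1/46126 ≈ -2.1680e-5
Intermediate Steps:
l(V) = (-6 + V)/(9 + V) (l(V) = (V - 6)/(V + 9) = (-6 + V)/(9 + V))
J(p, N) = -5
1/(-46121 + J(-296, l(3))) = 1/(-46121 - 5) = 1/(-46126) = -1/46126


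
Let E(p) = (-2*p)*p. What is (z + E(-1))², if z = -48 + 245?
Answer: 38025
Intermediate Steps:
E(p) = -2*p²
z = 197
(z + E(-1))² = (197 - 2*(-1)²)² = (197 - 2*1)² = (197 - 2)² = 195² = 38025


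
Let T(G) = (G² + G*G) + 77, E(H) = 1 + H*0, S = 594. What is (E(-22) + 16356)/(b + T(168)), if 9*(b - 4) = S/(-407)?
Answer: 605209/2091567 ≈ 0.28936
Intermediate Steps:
E(H) = 1 (E(H) = 1 + 0 = 1)
b = 142/37 (b = 4 + (594/(-407))/9 = 4 + (594*(-1/407))/9 = 4 + (⅑)*(-54/37) = 4 - 6/37 = 142/37 ≈ 3.8378)
T(G) = 77 + 2*G² (T(G) = (G² + G²) + 77 = 2*G² + 77 = 77 + 2*G²)
(E(-22) + 16356)/(b + T(168)) = (1 + 16356)/(142/37 + (77 + 2*168²)) = 16357/(142/37 + (77 + 2*28224)) = 16357/(142/37 + (77 + 56448)) = 16357/(142/37 + 56525) = 16357/(2091567/37) = 16357*(37/2091567) = 605209/2091567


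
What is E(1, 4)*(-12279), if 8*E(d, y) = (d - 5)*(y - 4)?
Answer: 0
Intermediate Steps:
E(d, y) = (-5 + d)*(-4 + y)/8 (E(d, y) = ((d - 5)*(y - 4))/8 = ((-5 + d)*(-4 + y))/8 = (-5 + d)*(-4 + y)/8)
E(1, 4)*(-12279) = (5/2 - 5/8*4 - ½*1 + (⅛)*1*4)*(-12279) = (5/2 - 5/2 - ½ + ½)*(-12279) = 0*(-12279) = 0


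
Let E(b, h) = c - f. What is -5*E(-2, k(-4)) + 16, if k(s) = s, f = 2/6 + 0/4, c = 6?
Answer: -37/3 ≈ -12.333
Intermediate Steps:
f = 1/3 (f = 2*(1/6) + 0*(1/4) = 1/3 + 0 = 1/3 ≈ 0.33333)
E(b, h) = 17/3 (E(b, h) = 6 - 1*1/3 = 6 - 1/3 = 17/3)
-5*E(-2, k(-4)) + 16 = -5*17/3 + 16 = -85/3 + 16 = -37/3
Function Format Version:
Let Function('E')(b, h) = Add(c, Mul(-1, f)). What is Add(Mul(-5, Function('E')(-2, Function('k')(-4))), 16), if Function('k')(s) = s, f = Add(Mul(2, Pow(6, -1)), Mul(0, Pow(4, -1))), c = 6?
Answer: Rational(-37, 3) ≈ -12.333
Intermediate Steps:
f = Rational(1, 3) (f = Add(Mul(2, Rational(1, 6)), Mul(0, Rational(1, 4))) = Add(Rational(1, 3), 0) = Rational(1, 3) ≈ 0.33333)
Function('E')(b, h) = Rational(17, 3) (Function('E')(b, h) = Add(6, Mul(-1, Rational(1, 3))) = Add(6, Rational(-1, 3)) = Rational(17, 3))
Add(Mul(-5, Function('E')(-2, Function('k')(-4))), 16) = Add(Mul(-5, Rational(17, 3)), 16) = Add(Rational(-85, 3), 16) = Rational(-37, 3)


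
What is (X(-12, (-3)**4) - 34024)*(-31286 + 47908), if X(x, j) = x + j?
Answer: -564400010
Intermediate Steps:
X(x, j) = j + x
(X(-12, (-3)**4) - 34024)*(-31286 + 47908) = (((-3)**4 - 12) - 34024)*(-31286 + 47908) = ((81 - 12) - 34024)*16622 = (69 - 34024)*16622 = -33955*16622 = -564400010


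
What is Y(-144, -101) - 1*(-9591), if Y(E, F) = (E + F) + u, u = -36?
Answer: 9310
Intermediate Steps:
Y(E, F) = -36 + E + F (Y(E, F) = (E + F) - 36 = -36 + E + F)
Y(-144, -101) - 1*(-9591) = (-36 - 144 - 101) - 1*(-9591) = -281 + 9591 = 9310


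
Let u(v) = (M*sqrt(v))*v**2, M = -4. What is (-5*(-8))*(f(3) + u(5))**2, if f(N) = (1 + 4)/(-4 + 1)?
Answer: 18001000/9 + 40000*sqrt(5)/3 ≈ 2.0299e+6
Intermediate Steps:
u(v) = -4*v**(5/2) (u(v) = (-4*sqrt(v))*v**2 = -4*v**(5/2))
f(N) = -5/3 (f(N) = 5/(-3) = 5*(-1/3) = -5/3)
(-5*(-8))*(f(3) + u(5))**2 = (-5*(-8))*(-5/3 - 100*sqrt(5))**2 = 40*(-5/3 - 100*sqrt(5))**2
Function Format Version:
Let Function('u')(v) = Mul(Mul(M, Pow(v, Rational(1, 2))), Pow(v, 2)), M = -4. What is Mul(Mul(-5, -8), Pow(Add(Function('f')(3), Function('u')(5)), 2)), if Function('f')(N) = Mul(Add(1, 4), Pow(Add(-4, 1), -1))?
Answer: Add(Rational(18001000, 9), Mul(Rational(40000, 3), Pow(5, Rational(1, 2)))) ≈ 2.0299e+6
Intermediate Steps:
Function('u')(v) = Mul(-4, Pow(v, Rational(5, 2))) (Function('u')(v) = Mul(Mul(-4, Pow(v, Rational(1, 2))), Pow(v, 2)) = Mul(-4, Pow(v, Rational(5, 2))))
Function('f')(N) = Rational(-5, 3) (Function('f')(N) = Mul(5, Pow(-3, -1)) = Mul(5, Rational(-1, 3)) = Rational(-5, 3))
Mul(Mul(-5, -8), Pow(Add(Function('f')(3), Function('u')(5)), 2)) = Mul(Mul(-5, -8), Pow(Add(Rational(-5, 3), Mul(-4, Pow(5, Rational(5, 2)))), 2)) = Mul(40, Pow(Add(Rational(-5, 3), Mul(-4, Mul(25, Pow(5, Rational(1, 2))))), 2)) = Mul(40, Pow(Add(Rational(-5, 3), Mul(-100, Pow(5, Rational(1, 2)))), 2))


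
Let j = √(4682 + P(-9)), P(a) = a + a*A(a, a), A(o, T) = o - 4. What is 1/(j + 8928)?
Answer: 4464/39852197 - √4790/79704394 ≈ 0.00011115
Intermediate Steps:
A(o, T) = -4 + o
P(a) = a + a*(-4 + a)
j = √4790 (j = √(4682 - 9*(-3 - 9)) = √(4682 - 9*(-12)) = √(4682 + 108) = √4790 ≈ 69.210)
1/(j + 8928) = 1/(√4790 + 8928) = 1/(8928 + √4790)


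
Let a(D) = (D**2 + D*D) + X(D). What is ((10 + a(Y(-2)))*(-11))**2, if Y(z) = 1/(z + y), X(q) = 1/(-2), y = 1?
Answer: 64009/4 ≈ 16002.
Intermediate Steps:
X(q) = -1/2
Y(z) = 1/(1 + z) (Y(z) = 1/(z + 1) = 1/(1 + z))
a(D) = -1/2 + 2*D**2 (a(D) = (D**2 + D*D) - 1/2 = (D**2 + D**2) - 1/2 = 2*D**2 - 1/2 = -1/2 + 2*D**2)
((10 + a(Y(-2)))*(-11))**2 = ((10 + (-1/2 + 2*(1/(1 - 2))**2))*(-11))**2 = ((10 + (-1/2 + 2*(1/(-1))**2))*(-11))**2 = ((10 + (-1/2 + 2*(-1)**2))*(-11))**2 = ((10 + (-1/2 + 2*1))*(-11))**2 = ((10 + (-1/2 + 2))*(-11))**2 = ((10 + 3/2)*(-11))**2 = ((23/2)*(-11))**2 = (-253/2)**2 = 64009/4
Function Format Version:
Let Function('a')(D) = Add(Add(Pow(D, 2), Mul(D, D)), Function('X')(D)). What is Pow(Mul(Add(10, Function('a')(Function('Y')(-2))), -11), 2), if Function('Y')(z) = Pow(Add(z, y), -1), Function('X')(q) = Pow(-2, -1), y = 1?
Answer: Rational(64009, 4) ≈ 16002.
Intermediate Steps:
Function('X')(q) = Rational(-1, 2)
Function('Y')(z) = Pow(Add(1, z), -1) (Function('Y')(z) = Pow(Add(z, 1), -1) = Pow(Add(1, z), -1))
Function('a')(D) = Add(Rational(-1, 2), Mul(2, Pow(D, 2))) (Function('a')(D) = Add(Add(Pow(D, 2), Mul(D, D)), Rational(-1, 2)) = Add(Add(Pow(D, 2), Pow(D, 2)), Rational(-1, 2)) = Add(Mul(2, Pow(D, 2)), Rational(-1, 2)) = Add(Rational(-1, 2), Mul(2, Pow(D, 2))))
Pow(Mul(Add(10, Function('a')(Function('Y')(-2))), -11), 2) = Pow(Mul(Add(10, Add(Rational(-1, 2), Mul(2, Pow(Pow(Add(1, -2), -1), 2)))), -11), 2) = Pow(Mul(Add(10, Add(Rational(-1, 2), Mul(2, Pow(Pow(-1, -1), 2)))), -11), 2) = Pow(Mul(Add(10, Add(Rational(-1, 2), Mul(2, Pow(-1, 2)))), -11), 2) = Pow(Mul(Add(10, Add(Rational(-1, 2), Mul(2, 1))), -11), 2) = Pow(Mul(Add(10, Add(Rational(-1, 2), 2)), -11), 2) = Pow(Mul(Add(10, Rational(3, 2)), -11), 2) = Pow(Mul(Rational(23, 2), -11), 2) = Pow(Rational(-253, 2), 2) = Rational(64009, 4)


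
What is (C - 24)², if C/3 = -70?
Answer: 54756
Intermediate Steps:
C = -210 (C = 3*(-70) = -210)
(C - 24)² = (-210 - 24)² = (-234)² = 54756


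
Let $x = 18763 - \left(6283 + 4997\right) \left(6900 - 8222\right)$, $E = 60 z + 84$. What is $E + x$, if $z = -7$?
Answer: $14930587$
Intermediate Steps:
$E = -336$ ($E = 60 \left(-7\right) + 84 = -420 + 84 = -336$)
$x = 14930923$ ($x = 18763 - 11280 \left(-1322\right) = 18763 - -14912160 = 18763 + 14912160 = 14930923$)
$E + x = -336 + 14930923 = 14930587$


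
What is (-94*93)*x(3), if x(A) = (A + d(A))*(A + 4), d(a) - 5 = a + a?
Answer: -856716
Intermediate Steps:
d(a) = 5 + 2*a (d(a) = 5 + (a + a) = 5 + 2*a)
x(A) = (4 + A)*(5 + 3*A) (x(A) = (A + (5 + 2*A))*(A + 4) = (5 + 3*A)*(4 + A) = (4 + A)*(5 + 3*A))
(-94*93)*x(3) = (-94*93)*(20 + 3*3² + 17*3) = -8742*(20 + 3*9 + 51) = -8742*(20 + 27 + 51) = -8742*98 = -856716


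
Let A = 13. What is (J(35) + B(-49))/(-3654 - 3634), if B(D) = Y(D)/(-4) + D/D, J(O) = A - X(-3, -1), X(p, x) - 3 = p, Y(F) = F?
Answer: -105/29152 ≈ -0.0036018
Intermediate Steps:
X(p, x) = 3 + p
J(O) = 13 (J(O) = 13 - (3 - 3) = 13 - 1*0 = 13 + 0 = 13)
B(D) = 1 - D/4 (B(D) = D/(-4) + D/D = D*(-¼) + 1 = -D/4 + 1 = 1 - D/4)
(J(35) + B(-49))/(-3654 - 3634) = (13 + (1 - ¼*(-49)))/(-3654 - 3634) = (13 + (1 + 49/4))/(-7288) = (13 + 53/4)*(-1/7288) = (105/4)*(-1/7288) = -105/29152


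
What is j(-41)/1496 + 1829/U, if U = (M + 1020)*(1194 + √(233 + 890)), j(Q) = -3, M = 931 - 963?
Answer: -238813209/526374647656 - 1829*√1123/1407418844 ≈ -0.00049724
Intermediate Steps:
M = -32
U = 1179672 + 988*√1123 (U = (-32 + 1020)*(1194 + √(233 + 890)) = 988*(1194 + √1123) = 1179672 + 988*√1123 ≈ 1.2128e+6)
j(-41)/1496 + 1829/U = -3/1496 + 1829/(1179672 + 988*√1123)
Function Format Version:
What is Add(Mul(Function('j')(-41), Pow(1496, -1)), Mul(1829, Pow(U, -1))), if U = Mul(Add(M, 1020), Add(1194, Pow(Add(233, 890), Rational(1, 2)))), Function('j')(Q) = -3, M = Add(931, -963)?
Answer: Add(Rational(-238813209, 526374647656), Mul(Rational(-1829, 1407418844), Pow(1123, Rational(1, 2)))) ≈ -0.00049724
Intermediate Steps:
M = -32
U = Add(1179672, Mul(988, Pow(1123, Rational(1, 2)))) (U = Mul(Add(-32, 1020), Add(1194, Pow(Add(233, 890), Rational(1, 2)))) = Mul(988, Add(1194, Pow(1123, Rational(1, 2)))) = Add(1179672, Mul(988, Pow(1123, Rational(1, 2)))) ≈ 1.2128e+6)
Add(Mul(Function('j')(-41), Pow(1496, -1)), Mul(1829, Pow(U, -1))) = Add(Mul(-3, Pow(1496, -1)), Mul(1829, Pow(Add(1179672, Mul(988, Pow(1123, Rational(1, 2)))), -1))) = Add(Mul(-3, Rational(1, 1496)), Mul(1829, Pow(Add(1179672, Mul(988, Pow(1123, Rational(1, 2)))), -1))) = Add(Rational(-3, 1496), Mul(1829, Pow(Add(1179672, Mul(988, Pow(1123, Rational(1, 2)))), -1)))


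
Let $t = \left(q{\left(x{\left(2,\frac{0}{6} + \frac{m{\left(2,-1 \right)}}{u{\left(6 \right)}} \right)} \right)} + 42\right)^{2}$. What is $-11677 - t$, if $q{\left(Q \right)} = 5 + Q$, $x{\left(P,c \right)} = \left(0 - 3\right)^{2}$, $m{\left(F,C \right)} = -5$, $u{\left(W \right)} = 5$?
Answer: $-14813$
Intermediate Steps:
$x{\left(P,c \right)} = 9$ ($x{\left(P,c \right)} = \left(-3\right)^{2} = 9$)
$t = 3136$ ($t = \left(\left(5 + 9\right) + 42\right)^{2} = \left(14 + 42\right)^{2} = 56^{2} = 3136$)
$-11677 - t = -11677 - 3136 = -14813$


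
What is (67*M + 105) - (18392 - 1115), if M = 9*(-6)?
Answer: -20790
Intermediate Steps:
M = -54
(67*M + 105) - (18392 - 1115) = (67*(-54) + 105) - (18392 - 1115) = (-3618 + 105) - 1*17277 = -3513 - 17277 = -20790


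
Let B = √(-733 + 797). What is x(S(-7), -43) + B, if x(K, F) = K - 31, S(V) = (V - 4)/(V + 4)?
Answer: -58/3 ≈ -19.333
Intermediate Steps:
S(V) = (-4 + V)/(4 + V)
x(K, F) = -31 + K
B = 8 (B = √64 = 8)
x(S(-7), -43) + B = (-31 + (-4 - 7)/(4 - 7)) + 8 = (-31 - 11/(-3)) + 8 = (-31 - ⅓*(-11)) + 8 = (-31 + 11/3) + 8 = -82/3 + 8 = -58/3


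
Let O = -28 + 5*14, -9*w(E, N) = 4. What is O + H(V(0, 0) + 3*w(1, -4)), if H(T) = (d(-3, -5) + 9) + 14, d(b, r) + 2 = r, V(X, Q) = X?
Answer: 58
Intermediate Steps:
w(E, N) = -4/9 (w(E, N) = -⅑*4 = -4/9)
O = 42 (O = -28 + 70 = 42)
d(b, r) = -2 + r
H(T) = 16 (H(T) = ((-2 - 5) + 9) + 14 = (-7 + 9) + 14 = 2 + 14 = 16)
O + H(V(0, 0) + 3*w(1, -4)) = 42 + 16 = 58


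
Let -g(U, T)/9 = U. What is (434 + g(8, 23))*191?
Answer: 69142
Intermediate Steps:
g(U, T) = -9*U
(434 + g(8, 23))*191 = (434 - 9*8)*191 = (434 - 72)*191 = 362*191 = 69142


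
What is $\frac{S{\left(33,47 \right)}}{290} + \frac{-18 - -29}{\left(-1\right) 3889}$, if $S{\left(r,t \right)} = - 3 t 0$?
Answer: $- \frac{11}{3889} \approx -0.0028285$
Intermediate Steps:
$S{\left(r,t \right)} = 0$
$\frac{S{\left(33,47 \right)}}{290} + \frac{-18 - -29}{\left(-1\right) 3889} = \frac{0}{290} + \frac{-18 - -29}{\left(-1\right) 3889} = 0 \cdot \frac{1}{290} + \frac{-18 + 29}{-3889} = 0 + 11 \left(- \frac{1}{3889}\right) = 0 - \frac{11}{3889} = - \frac{11}{3889}$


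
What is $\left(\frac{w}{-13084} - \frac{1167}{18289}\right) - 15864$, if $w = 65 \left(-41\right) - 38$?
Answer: $- \frac{3796114364325}{239293276} \approx -15864.0$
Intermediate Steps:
$w = -2703$ ($w = -2665 - 38 = -2703$)
$\left(\frac{w}{-13084} - \frac{1167}{18289}\right) - 15864 = \left(- \frac{2703}{-13084} - \frac{1167}{18289}\right) - 15864 = \left(\left(-2703\right) \left(- \frac{1}{13084}\right) - \frac{1167}{18289}\right) - 15864 = \left(\frac{2703}{13084} - \frac{1167}{18289}\right) - 15864 = \frac{34166139}{239293276} - 15864 = - \frac{3796114364325}{239293276}$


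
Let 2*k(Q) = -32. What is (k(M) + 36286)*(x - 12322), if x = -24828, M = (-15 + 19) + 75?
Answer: -1347430500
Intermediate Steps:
M = 79 (M = 4 + 75 = 79)
k(Q) = -16 (k(Q) = (½)*(-32) = -16)
(k(M) + 36286)*(x - 12322) = (-16 + 36286)*(-24828 - 12322) = 36270*(-37150) = -1347430500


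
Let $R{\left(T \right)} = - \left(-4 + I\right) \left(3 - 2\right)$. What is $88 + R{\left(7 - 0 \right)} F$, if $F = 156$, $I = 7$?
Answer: $-380$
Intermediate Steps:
$R{\left(T \right)} = -3$ ($R{\left(T \right)} = - \left(-4 + 7\right) \left(3 - 2\right) = - 3 \cdot 1 = \left(-1\right) 3 = -3$)
$88 + R{\left(7 - 0 \right)} F = 88 - 468 = -380$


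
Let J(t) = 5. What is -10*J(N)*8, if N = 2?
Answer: -400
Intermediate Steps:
-10*J(N)*8 = -10*5*8 = -50*8 = -400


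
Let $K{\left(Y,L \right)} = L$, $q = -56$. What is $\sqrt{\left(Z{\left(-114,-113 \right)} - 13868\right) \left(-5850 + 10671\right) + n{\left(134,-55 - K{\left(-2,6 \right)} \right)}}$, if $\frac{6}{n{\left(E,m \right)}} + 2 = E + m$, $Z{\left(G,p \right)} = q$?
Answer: $\frac{i \sqrt{338390251338}}{71} \approx 8193.1 i$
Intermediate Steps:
$Z{\left(G,p \right)} = -56$
$n{\left(E,m \right)} = \frac{6}{-2 + E + m}$ ($n{\left(E,m \right)} = \frac{6}{-2 + \left(E + m\right)} = \frac{6}{-2 + E + m}$)
$\sqrt{\left(Z{\left(-114,-113 \right)} - 13868\right) \left(-5850 + 10671\right) + n{\left(134,-55 - K{\left(-2,6 \right)} \right)}} = \sqrt{\left(-56 - 13868\right) \left(-5850 + 10671\right) + \frac{6}{-2 + 134 - 61}} = \sqrt{\left(-13924\right) 4821 + \frac{6}{-2 + 134 - 61}} = \sqrt{-67127604 + \frac{6}{-2 + 134 - 61}} = \sqrt{-67127604 + \frac{6}{71}} = \sqrt{- \frac{4766059878}{71}} = \frac{i \sqrt{338390251338}}{71}$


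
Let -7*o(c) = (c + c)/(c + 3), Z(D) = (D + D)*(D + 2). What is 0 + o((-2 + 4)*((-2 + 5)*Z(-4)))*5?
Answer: -320/231 ≈ -1.3853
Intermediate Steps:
Z(D) = 2*D*(2 + D) (Z(D) = (2*D)*(2 + D) = 2*D*(2 + D))
o(c) = -2*c/(7*(3 + c)) (o(c) = -(c + c)/(7*(c + 3)) = -2*c/(7*(3 + c)))
0 + o((-2 + 4)*((-2 + 5)*Z(-4)))*5 = 0 - 2*(-2 + 4)*((-2 + 5)*(2*(-4)*(2 - 4)))/(21 + 7*((-2 + 4)*((-2 + 5)*(2*(-4)*(2 - 4)))))*5 = 0 - 2*2*(3*(2*(-4)*(-2)))/(21 + 7*(2*(3*(2*(-4)*(-2)))))*5 = 0 - 2*2*(3*16)/(21 + 7*(2*(3*16)))*5 = 0 - 2*2*48/(21 + 7*(2*48))*5 = 0 - 2*96/(21 + 7*96)*5 = 0 - 2*96/(21 + 672)*5 = 0 - 2*96/693*5 = 0 - 2*96*1/693*5 = 0 - 64/231*5 = 0 - 320/231 = -320/231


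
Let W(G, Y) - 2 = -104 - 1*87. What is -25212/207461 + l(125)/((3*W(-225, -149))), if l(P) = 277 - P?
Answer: -45829276/117630387 ≈ -0.38960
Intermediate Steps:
W(G, Y) = -189 (W(G, Y) = 2 + (-104 - 1*87) = 2 + (-104 - 87) = 2 - 191 = -189)
-25212/207461 + l(125)/((3*W(-225, -149))) = -25212/207461 + (277 - 1*125)/((3*(-189))) = -25212*1/207461 + (277 - 125)/(-567) = -25212/207461 + 152*(-1/567) = -25212/207461 - 152/567 = -45829276/117630387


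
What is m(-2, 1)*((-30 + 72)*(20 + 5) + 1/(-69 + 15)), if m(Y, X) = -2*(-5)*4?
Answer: 1133980/27 ≈ 41999.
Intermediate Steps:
m(Y, X) = 40 (m(Y, X) = 10*4 = 40)
m(-2, 1)*((-30 + 72)*(20 + 5) + 1/(-69 + 15)) = 40*((-30 + 72)*(20 + 5) + 1/(-69 + 15)) = 40*(42*25 + 1/(-54)) = 40*(1050 - 1/54) = 40*(56699/54) = 1133980/27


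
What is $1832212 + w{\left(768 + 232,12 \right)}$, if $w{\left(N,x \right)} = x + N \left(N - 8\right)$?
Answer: $2824224$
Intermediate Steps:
$w{\left(N,x \right)} = x + N \left(-8 + N\right)$
$1832212 + w{\left(768 + 232,12 \right)} = 1832212 + \left(12 + \left(768 + 232\right)^{2} - 8 \left(768 + 232\right)\right) = 1832212 + \left(12 + 1000^{2} - 8000\right) = 1832212 + \left(12 + 1000000 - 8000\right) = 1832212 + 992012 = 2824224$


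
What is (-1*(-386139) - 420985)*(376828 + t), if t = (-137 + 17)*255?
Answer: -12064660888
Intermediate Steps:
t = -30600 (t = -120*255 = -30600)
(-1*(-386139) - 420985)*(376828 + t) = (-1*(-386139) - 420985)*(376828 - 30600) = (386139 - 420985)*346228 = -34846*346228 = -12064660888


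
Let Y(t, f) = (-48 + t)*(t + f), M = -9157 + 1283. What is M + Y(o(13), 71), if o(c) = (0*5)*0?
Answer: -11282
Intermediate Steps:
o(c) = 0 (o(c) = 0*0 = 0)
M = -7874
Y(t, f) = (-48 + t)*(f + t)
M + Y(o(13), 71) = -7874 + (0² - 48*71 - 48*0 + 71*0) = -7874 + (0 - 3408 + 0 + 0) = -7874 - 3408 = -11282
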